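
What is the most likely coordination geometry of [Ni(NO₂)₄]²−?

Ligand charges: each nitro (N-bound nitrite) is −1. With an overall charge of −2 the nickel centre must be in the +2 oxidation state.
Ni sits in group 10, so the d-electron count is 10 − 2 = 8.
Coordination number: 4.
Nitro (N-bound nitrite) is a strong-field ligand (high in the spectrochemical series).
A 3d d⁸ ion with strong-field ligands gains enough CFSE to favour square planar over tetrahedral.

square planar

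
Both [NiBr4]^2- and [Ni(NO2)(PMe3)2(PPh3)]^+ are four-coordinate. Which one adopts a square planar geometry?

For [NiBr4]^2-: Ligand charges: each bromide is −1. With an overall charge of −2 the nickel centre must be in the +2 oxidation state. Nickel is a group-10 element; Ni(II) is therefore d⁸. Bromide is a weak-field ligand. With weak-field ligands the CFSE gain from square planar is small, so a 3d d⁸ ion takes the sterically preferred tetrahedral geometry. → tetrahedral.
For [Ni(NO2)(PMe3)2(PPh3)]^+: Each nitro (N-bound nitrite) is −1; trimethylphosphine is neutral; triphenylphosphine is neutral; balancing the +1 overall charge requires Ni(II). Ni sits in group 10, so the d-electron count is 10 − 2 = 8. Nitro (N-bound nitrite), trimethylphosphine, and triphenylphosphine are strong-field ligands (high in the spectrochemical series). A 3d d⁸ ion with strong-field ligands gains enough CFSE to favour square planar over tetrahedral. → square planar.

[Ni(NO2)(PMe3)2(PPh3)]^+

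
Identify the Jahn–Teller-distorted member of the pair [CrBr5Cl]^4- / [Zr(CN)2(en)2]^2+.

[CrBr5Cl]^4-

[CrBr5Cl]^4-: Each bromide is −1; each chloride is −1; balancing the −4 overall charge requires Cr(II). Chromium is a group-6 element; Cr(II) is therefore d⁴. Bromide and chloride are weak-field ligands for a first-row metal, so the complex is high-spin. The t₂g³e_g¹ (high-spin) configuration has an unevenly filled e_g set; the Jahn–Teller theorem predicts a tetragonal distortion (typically axial elongation) to lift the degeneracy.
[Zr(CN)2(en)2]^2+: Ligand charges: each cyanide is −1; ethylenediamine is neutral. With an overall charge of +2 the zirconium centre must be in the +4 oxidation state. Zr sits in group 4, so the d-electron count is 4 − 4 = 0. The d⁰ configuration leaves the e_g set evenly filled (or empty) — no strong Jahn–Teller driving force.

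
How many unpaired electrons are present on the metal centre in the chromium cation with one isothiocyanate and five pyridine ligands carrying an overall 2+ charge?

Summing ligand charges against the +2 overall charge gives an oxidation state of +3 for chromium.
Chromium is a group-6 element; Cr(III) is therefore d³.
In an octahedral field the d³ configuration is t₂g³e_g⁰ (only one arrangement possible), giving 3 unpaired electrons.

3 unpaired electrons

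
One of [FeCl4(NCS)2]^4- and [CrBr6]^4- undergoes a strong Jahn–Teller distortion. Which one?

[FeCl4(NCS)2]^4-: Each chloride is −1; each isothiocyanate is −1; balancing the −4 overall charge requires Fe(II). Fe sits in group 8, so the d-electron count is 8 − 2 = 6. Chloride and isothiocyanate are weak-field ligands for a first-row metal, so the complex is high-spin. The d⁶ configuration leaves the e_g set evenly filled (or empty) — no strong Jahn–Teller driving force.
[CrBr6]^4-: Each bromide is −1; balancing the −4 overall charge requires Cr(II). Chromium is a group-6 element; Cr(II) is therefore d⁴. Bromide is a weak-field ligand for a first-row metal, so the complex is high-spin. The t₂g³e_g¹ (high-spin) configuration has an unevenly filled e_g set; the Jahn–Teller theorem predicts a tetragonal distortion (typically axial elongation) to lift the degeneracy.

[CrBr6]^4-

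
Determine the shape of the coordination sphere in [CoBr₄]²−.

Each bromide is −1; balancing the −2 overall charge requires Co(II).
Co sits in group 9, so the d-electron count is 9 − 2 = 7.
Coordination number: 4.
Bromide is a weak-field ligand.
For a high-spin 3d d⁷ ion with weak-field ligands the small Δₜ gives little square-planar CFSE advantage, so four ligands adopt the sterically favoured tetrahedral geometry.

tetrahedral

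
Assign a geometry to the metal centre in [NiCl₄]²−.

tetrahedral

Ligand charges: each chloride is −1. With an overall charge of −2 the nickel centre must be in the +2 oxidation state.
Ni sits in group 10, so the d-electron count is 10 − 2 = 8.
Coordination number: 4.
Chloride is a weak-field ligand.
With weak-field ligands the CFSE gain from square planar is small, so a 3d d⁸ ion takes the sterically preferred tetrahedral geometry.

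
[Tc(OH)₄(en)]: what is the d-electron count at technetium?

d3

Summing ligand charges against the 0 overall charge gives an oxidation state of +4 for technetium.
Group 7 minus oxidation state 4 gives a d³ configuration.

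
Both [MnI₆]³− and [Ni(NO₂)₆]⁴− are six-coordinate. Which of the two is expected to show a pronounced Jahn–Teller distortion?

[MnI₆]³−

[MnI₆]³−: Summing ligand charges against the −3 overall charge gives an oxidation state of +3 for manganese. Group 7 minus oxidation state 3 gives a d⁴ configuration. Iodide is a weak-field ligand for a first-row metal, so the complex is high-spin. The t₂g³e_g¹ (high-spin) configuration has an unevenly filled e_g set; the Jahn–Teller theorem predicts a tetragonal distortion (typically axial elongation) to lift the degeneracy.
[Ni(NO₂)₆]⁴−: Each nitro (N-bound nitrite) is −1; balancing the −4 overall charge requires Ni(II). Ni sits in group 10, so the d-electron count is 10 − 2 = 8. The d⁸ configuration leaves the e_g set evenly filled (or empty) — no strong Jahn–Teller driving force.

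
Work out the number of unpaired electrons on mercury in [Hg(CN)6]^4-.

0 unpaired electrons

Summing ligand charges against the −4 overall charge gives an oxidation state of +2 for mercury.
Group 12 minus oxidation state 2 gives a d¹⁰ configuration.
In an octahedral field the d¹⁰ configuration is t₂g⁶e_g⁴, giving 0 unpaired electrons.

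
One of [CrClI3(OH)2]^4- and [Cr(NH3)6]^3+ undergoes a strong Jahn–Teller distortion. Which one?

[CrClI3(OH)2]^4-: Each chloride is −1; each iodide is −1; each hydroxide is −1; balancing the −4 overall charge requires Cr(II). Chromium is a group-6 element; Cr(II) is therefore d⁴. Chloride, hydroxide, and iodide are weak-field ligands for a first-row metal, so the complex is high-spin. The t₂g³e_g¹ (high-spin) configuration has an unevenly filled e_g set; the Jahn–Teller theorem predicts a tetragonal distortion (typically axial elongation) to lift the degeneracy.
[Cr(NH3)6]^3+: Ligand charges: ammonia is neutral. With an overall charge of +3 the chromium centre must be in the +3 oxidation state. Chromium is a group-6 element; Cr(III) is therefore d³. The d³ configuration leaves the e_g set evenly filled (or empty) — no strong Jahn–Teller driving force.

[CrClI3(OH)2]^4-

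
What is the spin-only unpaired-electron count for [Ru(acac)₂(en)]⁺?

Each acetylacetonate is −1; ethylenediamine is neutral; balancing the +1 overall charge requires Ru(III).
Group 8 minus oxidation state 3 gives a d⁵ configuration.
Counting donor atoms: 2×acetylacetonate (bidentate) → 4 donors; 1×ethylenediamine (bidentate) → 2 donors. Coordination number = 6.
The spin state decides the count: a 4d ion has a large Δₒ and is invariably low-spin.
An octahedral low-spin d⁵ ion is t₂g⁵e_g⁰, giving 1 unpaired electron.

1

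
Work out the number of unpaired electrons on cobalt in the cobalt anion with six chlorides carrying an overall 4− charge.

3 unpaired electrons

Each chloride is −1; balancing the −4 overall charge requires Co(II).
Cobalt is a group-9 element; Co(II) is therefore d⁷.
The spin state decides the count: Chloride is a weak-field ligand for a first-row metal, so the complex is high-spin.
An octahedral high-spin d⁷ ion is t₂g⁵e_g², giving 3 unpaired electrons.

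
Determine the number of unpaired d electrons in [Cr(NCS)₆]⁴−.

Each isothiocyanate is −1; balancing the −4 overall charge requires Cr(II).
Cr sits in group 6, so the d-electron count is 6 − 2 = 4.
The spin state decides the count: Isothiocyanate is a weak-field ligand for a first-row metal, so the complex is high-spin.
An octahedral high-spin d⁴ ion is t₂g³e_g¹, giving 4 unpaired electrons.

4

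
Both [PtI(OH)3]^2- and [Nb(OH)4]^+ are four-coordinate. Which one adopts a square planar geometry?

[PtI(OH)3]^2-

For [PtI(OH)3]^2-: Summing ligand charges against the −2 overall charge gives an oxidation state of +2 for platinum. Platinum is a group-10 element; Pt(II) is therefore d⁸. A 5d d⁸ ion has a large crystal-field splitting; square planar leaves the high-energy d_{x²−y²} orbital empty and maximises CFSE. → square planar.
For [Nb(OH)4]^+: Summing ligand charges against the +1 overall charge gives an oxidation state of +5 for niobium. Niobium is a group-5 element; Nb(V) is therefore d⁰. A d⁰ ion has no crystal-field stabilisation preference between square planar and tetrahedral, so four ligands adopt the sterically favoured tetrahedral geometry. → tetrahedral.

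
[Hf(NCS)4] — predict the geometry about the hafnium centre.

tetrahedral

Each isothiocyanate is −1; balancing the 0 overall charge requires Hf(IV).
Group 4 minus oxidation state 4 gives a d⁰ configuration.
With 4 monodentate ligands the coordination number is 4.
A d⁰ ion has no crystal-field stabilisation preference between square planar and tetrahedral, so four ligands adopt the sterically favoured tetrahedral geometry.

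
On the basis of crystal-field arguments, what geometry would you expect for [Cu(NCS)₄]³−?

Each isothiocyanate is −1; balancing the −3 overall charge requires Cu(I).
Group 11 minus oxidation state 1 gives a d¹⁰ configuration.
Coordination number: 4.
A d¹⁰ ion has no crystal-field stabilisation preference between square planar and tetrahedral, so four ligands adopt the sterically favoured tetrahedral geometry.

tetrahedral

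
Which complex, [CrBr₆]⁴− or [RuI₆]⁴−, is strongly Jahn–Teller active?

[CrBr₆]⁴−

[CrBr₆]⁴−: Summing ligand charges against the −4 overall charge gives an oxidation state of +2 for chromium. Chromium is a group-6 element; Cr(II) is therefore d⁴. Bromide is a weak-field ligand for a first-row metal, so the complex is high-spin. The t₂g³e_g¹ (high-spin) configuration has an unevenly filled e_g set; the Jahn–Teller theorem predicts a tetragonal distortion (typically axial elongation) to lift the degeneracy.
[RuI₆]⁴−: Each iodide is −1; balancing the −4 overall charge requires Ru(II). Ruthenium is a group-8 element; Ru(II) is therefore d⁶. A 4d ion has a large Δₒ and is invariably low-spin. The d⁶ configuration leaves the e_g set evenly filled (or empty) — no strong Jahn–Teller driving force.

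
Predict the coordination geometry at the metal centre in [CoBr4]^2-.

Ligand charges: each bromide is −1. With an overall charge of −2 the cobalt centre must be in the +2 oxidation state.
Cobalt is a group-9 element; Co(II) is therefore d⁷.
With 4 monodentate ligands the coordination number is 4.
Bromide is a weak-field ligand.
For a high-spin 3d d⁷ ion with weak-field ligands the small Δₜ gives little square-planar CFSE advantage, so four ligands adopt the sterically favoured tetrahedral geometry.

tetrahedral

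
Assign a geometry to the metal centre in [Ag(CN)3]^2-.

Ligand charges: each cyanide is −1. With an overall charge of −2 the silver centre must be in the +1 oxidation state.
Group 11 minus oxidation state 1 gives a d¹⁰ configuration.
With 3 monodentate ligands the coordination number is 3.
Three ligands around a d¹⁰ centre minimise repulsion in a trigonal-planar arrangement.

trigonal planar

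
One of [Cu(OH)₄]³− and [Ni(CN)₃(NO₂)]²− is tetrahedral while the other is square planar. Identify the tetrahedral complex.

For [Cu(OH)₄]³−: Ligand charges: each hydroxide is −1. With an overall charge of −3 the copper centre must be in the +1 oxidation state. Group 11 minus oxidation state 1 gives a d¹⁰ configuration. A d¹⁰ ion has no crystal-field stabilisation preference between square planar and tetrahedral, so four ligands adopt the sterically favoured tetrahedral geometry. → tetrahedral.
For [Ni(CN)₃(NO₂)]²−: Ligand charges: each cyanide is −1; each nitro (N-bound nitrite) is −1. With an overall charge of −2 the nickel centre must be in the +2 oxidation state. Group 10 minus oxidation state 2 gives a d⁸ configuration. Cyanide and nitro (N-bound nitrite) are strong-field ligands (high in the spectrochemical series). A 3d d⁸ ion with strong-field ligands gains enough CFSE to favour square planar over tetrahedral. → square planar.

[Cu(OH)₄]³−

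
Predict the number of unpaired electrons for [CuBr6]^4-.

1

Each bromide is −1; balancing the −4 overall charge requires Cu(II).
Group 11 minus oxidation state 2 gives a d⁹ configuration.
In an octahedral field the d⁹ configuration is t₂g⁶e_g³ (only one arrangement possible), giving 1 unpaired electron.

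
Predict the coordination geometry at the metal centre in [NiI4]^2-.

tetrahedral

Summing ligand charges against the −2 overall charge gives an oxidation state of +2 for nickel.
Nickel is a group-10 element; Ni(II) is therefore d⁸.
With 4 monodentate ligands the coordination number is 4.
Iodide is a weak-field ligand.
With weak-field ligands the CFSE gain from square planar is small, so a 3d d⁸ ion takes the sterically preferred tetrahedral geometry.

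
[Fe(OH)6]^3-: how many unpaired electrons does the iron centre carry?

Each hydroxide is −1; balancing the −3 overall charge requires Fe(III).
Group 8 minus oxidation state 3 gives a d⁵ configuration.
The spin state decides the count: Hydroxide is a weak-field ligand for a first-row metal, so the complex is high-spin.
An octahedral high-spin d⁵ ion is t₂g³e_g², giving 5 unpaired electrons.

5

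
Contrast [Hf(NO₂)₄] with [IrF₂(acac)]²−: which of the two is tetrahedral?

For [Hf(NO₂)₄]: Ligand charges: each nitro (N-bound nitrite) is −1. With an overall charge of 0 the hafnium centre must be in the +4 oxidation state. Group 4 minus oxidation state 4 gives a d⁰ configuration. A d⁰ ion has no crystal-field stabilisation preference between square planar and tetrahedral, so four ligands adopt the sterically favoured tetrahedral geometry. → tetrahedral.
For [IrF₂(acac)]²−: Each fluoride is −1; each acetylacetonate is −1; balancing the −2 overall charge requires Ir(I). Group 9 minus oxidation state 1 gives a d⁸ configuration. A 5d d⁸ ion has a large crystal-field splitting; square planar leaves the high-energy d_{x²−y²} orbital empty and maximises CFSE. → square planar.

[Hf(NO₂)₄]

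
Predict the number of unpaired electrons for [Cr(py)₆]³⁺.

3

Pyridine is neutral; balancing the +3 overall charge requires Cr(III).
Cr sits in group 6, so the d-electron count is 6 − 3 = 3.
In an octahedral field the d³ configuration is t₂g³e_g⁰ (only one arrangement possible), giving 3 unpaired electrons.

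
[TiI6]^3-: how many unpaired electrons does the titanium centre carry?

Summing ligand charges against the −3 overall charge gives an oxidation state of +3 for titanium.
Ti sits in group 4, so the d-electron count is 4 − 3 = 1.
In an octahedral field the d¹ configuration is t₂g¹e_g⁰ (only one arrangement possible), giving 1 unpaired electron.

1 unpaired electron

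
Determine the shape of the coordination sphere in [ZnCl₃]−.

Each chloride is −1; balancing the −1 overall charge requires Zn(II).
Zinc is a group-12 element; Zn(II) is therefore d¹⁰.
Coordination number: 3.
Three ligands around a d¹⁰ centre minimise repulsion in a trigonal-planar arrangement.

trigonal planar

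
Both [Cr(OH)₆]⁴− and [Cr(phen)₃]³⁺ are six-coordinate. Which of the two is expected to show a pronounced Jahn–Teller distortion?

[Cr(OH)₆]⁴−: Each hydroxide is −1; balancing the −4 overall charge requires Cr(II). Chromium is a group-6 element; Cr(II) is therefore d⁴. Hydroxide is a weak-field ligand for a first-row metal, so the complex is high-spin. The t₂g³e_g¹ (high-spin) configuration has an unevenly filled e_g set; the Jahn–Teller theorem predicts a tetragonal distortion (typically axial elongation) to lift the degeneracy.
[Cr(phen)₃]³⁺: Ligand charges: 1,10-phenanthroline is neutral. With an overall charge of +3 the chromium centre must be in the +3 oxidation state. Chromium is a group-6 element; Cr(III) is therefore d³. The d³ configuration leaves the e_g set evenly filled (or empty) — no strong Jahn–Teller driving force.

[Cr(OH)₆]⁴−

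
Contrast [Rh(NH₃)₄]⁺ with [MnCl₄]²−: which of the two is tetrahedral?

[MnCl₄]²−

For [Rh(NH₃)₄]⁺: Ligand charges: ammonia is neutral. With an overall charge of +1 the rhodium centre must be in the +1 oxidation state. Rh sits in group 9, so the d-electron count is 9 − 1 = 8. A 4d d⁸ ion has a large crystal-field splitting; square planar leaves the high-energy d_{x²−y²} orbital empty and maximises CFSE. → square planar.
For [MnCl₄]²−: Summing ligand charges against the −2 overall charge gives an oxidation state of +2 for manganese. Mn sits in group 7, so the d-electron count is 7 − 2 = 5. A high-spin d⁵ ion has zero CFSE in either geometry, so four ligands adopt the sterically favoured tetrahedral geometry. → tetrahedral.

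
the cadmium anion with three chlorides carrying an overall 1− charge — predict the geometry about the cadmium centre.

trigonal planar

Ligand charges: each chloride is −1. With an overall charge of −1 the cadmium centre must be in the +2 oxidation state.
Group 12 minus oxidation state 2 gives a d¹⁰ configuration.
Coordination number: 3.
Three ligands around a d¹⁰ centre minimise repulsion in a trigonal-planar arrangement.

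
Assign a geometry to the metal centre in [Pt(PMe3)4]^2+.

square planar

Trimethylphosphine is neutral; balancing the +2 overall charge requires Pt(II).
Pt sits in group 10, so the d-electron count is 10 − 2 = 8.
Coordination number: 4.
A 5d d⁸ ion has a large crystal-field splitting; square planar leaves the high-energy d_{x²−y²} orbital empty and maximises CFSE.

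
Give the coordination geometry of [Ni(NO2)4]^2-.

Ligand charges: each nitro (N-bound nitrite) is −1. With an overall charge of −2 the nickel centre must be in the +2 oxidation state.
Group 10 minus oxidation state 2 gives a d⁸ configuration.
Coordination number: 4.
Nitro (N-bound nitrite) is a strong-field ligand (high in the spectrochemical series).
A 3d d⁸ ion with strong-field ligands gains enough CFSE to favour square planar over tetrahedral.

square planar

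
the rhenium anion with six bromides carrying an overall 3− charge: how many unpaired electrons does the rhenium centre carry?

2

Each bromide is −1; balancing the −3 overall charge requires Re(III).
Group 7 minus oxidation state 3 gives a d⁴ configuration.
The spin state decides the count: a 5d ion has a large Δₒ and is invariably low-spin.
An octahedral low-spin d⁴ ion is t₂g⁴e_g⁰, giving 2 unpaired electrons.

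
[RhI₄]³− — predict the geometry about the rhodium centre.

square planar

Ligand charges: each iodide is −1. With an overall charge of −3 the rhodium centre must be in the +1 oxidation state.
Group 9 minus oxidation state 1 gives a d⁸ configuration.
With 4 monodentate ligands the coordination number is 4.
A 4d d⁸ ion has a large crystal-field splitting; square planar leaves the high-energy d_{x²−y²} orbital empty and maximises CFSE.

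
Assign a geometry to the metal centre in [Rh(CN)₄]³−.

Each cyanide is −1; balancing the −3 overall charge requires Rh(I).
Rhodium is a group-9 element; Rh(I) is therefore d⁸.
With 4 monodentate ligands the coordination number is 4.
A 4d d⁸ ion has a large crystal-field splitting; square planar leaves the high-energy d_{x²−y²} orbital empty and maximises CFSE.

square planar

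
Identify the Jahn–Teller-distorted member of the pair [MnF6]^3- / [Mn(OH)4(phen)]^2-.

[MnF6]^3-: Each fluoride is −1; balancing the −3 overall charge requires Mn(III). Group 7 minus oxidation state 3 gives a d⁴ configuration. Fluoride is a weak-field ligand for a first-row metal, so the complex is high-spin. The t₂g³e_g¹ (high-spin) configuration has an unevenly filled e_g set; the Jahn–Teller theorem predicts a tetragonal distortion (typically axial elongation) to lift the degeneracy.
[Mn(OH)4(phen)]^2-: Each hydroxide is −1; 1,10-phenanthroline is neutral; balancing the −2 overall charge requires Mn(II). Mn sits in group 7, so the d-electron count is 7 − 2 = 5. Hydroxide is a weak-field ligand for a first-row metal, so the complex is high-spin. The d⁵ configuration leaves the e_g set evenly filled (or empty) — no strong Jahn–Teller driving force.

[MnF6]^3-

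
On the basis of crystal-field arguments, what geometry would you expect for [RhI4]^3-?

square planar

Each iodide is −1; balancing the −3 overall charge requires Rh(I).
Rh sits in group 9, so the d-electron count is 9 − 1 = 8.
With 4 monodentate ligands the coordination number is 4.
A 4d d⁸ ion has a large crystal-field splitting; square planar leaves the high-energy d_{x²−y²} orbital empty and maximises CFSE.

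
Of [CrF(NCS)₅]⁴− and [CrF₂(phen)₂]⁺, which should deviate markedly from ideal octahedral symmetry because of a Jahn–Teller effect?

[CrF(NCS)₅]⁴−

[CrF(NCS)₅]⁴−: Summing ligand charges against the −4 overall charge gives an oxidation state of +2 for chromium. Cr sits in group 6, so the d-electron count is 6 − 2 = 4. Fluoride and isothiocyanate are weak-field ligands for a first-row metal, so the complex is high-spin. The t₂g³e_g¹ (high-spin) configuration has an unevenly filled e_g set; the Jahn–Teller theorem predicts a tetragonal distortion (typically axial elongation) to lift the degeneracy.
[CrF₂(phen)₂]⁺: Summing ligand charges against the +1 overall charge gives an oxidation state of +3 for chromium. Cr sits in group 6, so the d-electron count is 6 − 3 = 3. The d³ configuration leaves the e_g set evenly filled (or empty) — no strong Jahn–Teller driving force.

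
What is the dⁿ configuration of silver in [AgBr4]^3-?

Summing ligand charges against the −3 overall charge gives an oxidation state of +1 for silver.
Ag sits in group 11, so the d-electron count is 11 − 1 = 10.

d10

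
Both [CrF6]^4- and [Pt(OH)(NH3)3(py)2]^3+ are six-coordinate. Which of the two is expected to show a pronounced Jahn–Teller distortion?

[CrF6]^4-: Summing ligand charges against the −4 overall charge gives an oxidation state of +2 for chromium. Chromium is a group-6 element; Cr(II) is therefore d⁴. Fluoride is a weak-field ligand for a first-row metal, so the complex is high-spin. The t₂g³e_g¹ (high-spin) configuration has an unevenly filled e_g set; the Jahn–Teller theorem predicts a tetragonal distortion (typically axial elongation) to lift the degeneracy.
[Pt(OH)(NH3)3(py)2]^3+: Summing ligand charges against the +3 overall charge gives an oxidation state of +4 for platinum. Group 10 minus oxidation state 4 gives a d⁶ configuration. A 5d ion has a large Δₒ and is invariably low-spin. The d⁶ configuration leaves the e_g set evenly filled (or empty) — no strong Jahn–Teller driving force.

[CrF6]^4-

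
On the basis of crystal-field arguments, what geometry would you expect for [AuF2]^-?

Summing ligand charges against the −1 overall charge gives an oxidation state of +1 for gold.
Au sits in group 11, so the d-electron count is 11 − 1 = 10.
Coordination number: 2.
A d¹⁰ ion with only two ligands adopts a linear arrangement (sp hybridisation; no CFSE preference).

linear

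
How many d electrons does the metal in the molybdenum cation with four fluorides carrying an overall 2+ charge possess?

d⁰

Ligand charges: each fluoride is −1. With an overall charge of +2 the molybdenum centre must be in the +6 oxidation state.
Mo sits in group 6, so the d-electron count is 6 − 6 = 0.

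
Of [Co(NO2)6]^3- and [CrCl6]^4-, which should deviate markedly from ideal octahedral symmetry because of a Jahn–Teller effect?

[CrCl6]^4-

[Co(NO2)6]^3-: Each nitro (N-bound nitrite) is −1; balancing the −3 overall charge requires Co(III). Cobalt is a group-9 element; Co(III) is therefore d⁶. Co(III) has an exceptionally large octahedral splitting and is low-spin with essentially every ligand except fluoride. The d⁶ configuration leaves the e_g set evenly filled (or empty) — no strong Jahn–Teller driving force.
[CrCl6]^4-: Summing ligand charges against the −4 overall charge gives an oxidation state of +2 for chromium. Chromium is a group-6 element; Cr(II) is therefore d⁴. Chloride is a weak-field ligand for a first-row metal, so the complex is high-spin. The t₂g³e_g¹ (high-spin) configuration has an unevenly filled e_g set; the Jahn–Teller theorem predicts a tetragonal distortion (typically axial elongation) to lift the degeneracy.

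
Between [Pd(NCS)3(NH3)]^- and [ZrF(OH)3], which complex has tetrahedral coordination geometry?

[ZrF(OH)3]

For [Pd(NCS)3(NH3)]^-: Summing ligand charges against the −1 overall charge gives an oxidation state of +2 for palladium. Group 10 minus oxidation state 2 gives a d⁸ configuration. A 4d d⁸ ion has a large crystal-field splitting; square planar leaves the high-energy d_{x²−y²} orbital empty and maximises CFSE. → square planar.
For [ZrF(OH)3]: Ligand charges: each fluoride is −1; each hydroxide is −1. With an overall charge of 0 the zirconium centre must be in the +4 oxidation state. Group 4 minus oxidation state 4 gives a d⁰ configuration. A d⁰ ion has no crystal-field stabilisation preference between square planar and tetrahedral, so four ligands adopt the sterically favoured tetrahedral geometry. → tetrahedral.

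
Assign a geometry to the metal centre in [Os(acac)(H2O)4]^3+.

octahedral

Each acetylacetonate is −1; water is neutral; balancing the +3 overall charge requires Os(IV).
Osmium is a group-8 element; Os(IV) is therefore d⁴.
Counting donor atoms: 1×acetylacetonate (bidentate) → 2 donors; 4×water (monodentate) → 4 donors. Coordination number = 6.
Six donors around a single metal centre give an octahedral coordination sphere.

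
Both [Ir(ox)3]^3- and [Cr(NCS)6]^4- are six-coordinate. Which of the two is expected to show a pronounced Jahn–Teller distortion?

[Cr(NCS)6]^4-

[Ir(ox)3]^3-: Ligand charges: each oxalate is −2. With an overall charge of −3 the iridium centre must be in the +3 oxidation state. Ir sits in group 9, so the d-electron count is 9 − 3 = 6. A 5d ion has a large Δₒ and is invariably low-spin. The d⁶ configuration leaves the e_g set evenly filled (or empty) — no strong Jahn–Teller driving force.
[Cr(NCS)6]^4-: Each isothiocyanate is −1; balancing the −4 overall charge requires Cr(II). Group 6 minus oxidation state 2 gives a d⁴ configuration. Isothiocyanate is a weak-field ligand for a first-row metal, so the complex is high-spin. The t₂g³e_g¹ (high-spin) configuration has an unevenly filled e_g set; the Jahn–Teller theorem predicts a tetragonal distortion (typically axial elongation) to lift the degeneracy.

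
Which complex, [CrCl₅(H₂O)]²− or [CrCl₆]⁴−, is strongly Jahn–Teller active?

[CrCl₅(H₂O)]²−: Each chloride is −1; water is neutral; balancing the −2 overall charge requires Cr(III). Chromium is a group-6 element; Cr(III) is therefore d³. The d³ configuration leaves the e_g set evenly filled (or empty) — no strong Jahn–Teller driving force.
[CrCl₆]⁴−: Each chloride is −1; balancing the −4 overall charge requires Cr(II). Chromium is a group-6 element; Cr(II) is therefore d⁴. Chloride is a weak-field ligand for a first-row metal, so the complex is high-spin. The t₂g³e_g¹ (high-spin) configuration has an unevenly filled e_g set; the Jahn–Teller theorem predicts a tetragonal distortion (typically axial elongation) to lift the degeneracy.

[CrCl₆]⁴−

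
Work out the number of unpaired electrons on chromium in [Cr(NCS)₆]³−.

Each isothiocyanate is −1; balancing the −3 overall charge requires Cr(III).
Cr sits in group 6, so the d-electron count is 6 − 3 = 3.
In an octahedral field the d³ configuration is t₂g³e_g⁰ (only one arrangement possible), giving 3 unpaired electrons.

3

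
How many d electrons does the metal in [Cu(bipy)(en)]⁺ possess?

Summing ligand charges against the +1 overall charge gives an oxidation state of +1 for copper.
Group 11 minus oxidation state 1 gives a d¹⁰ configuration.

d10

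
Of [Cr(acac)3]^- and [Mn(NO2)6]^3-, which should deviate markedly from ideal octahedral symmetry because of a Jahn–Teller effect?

[Cr(acac)3]^-: Each acetylacetonate is −1; balancing the −1 overall charge requires Cr(II). Chromium is a group-6 element; Cr(II) is therefore d⁴. Acetylacetonate is a weak-field ligand for a first-row metal, so the complex is high-spin. The t₂g³e_g¹ (high-spin) configuration has an unevenly filled e_g set; the Jahn–Teller theorem predicts a tetragonal distortion (typically axial elongation) to lift the degeneracy.
[Mn(NO2)6]^3-: Ligand charges: each nitro (N-bound nitrite) is −1. With an overall charge of −3 the manganese centre must be in the +3 oxidation state. Manganese is a group-7 element; Mn(III) is therefore d⁴. Nitro (N-bound nitrite) is a strong-field ligand (high in the spectrochemical series) for a first-row metal, so the complex is low-spin. The d⁴ configuration leaves the e_g set evenly filled (or empty) — no strong Jahn–Teller driving force.

[Cr(acac)3]^-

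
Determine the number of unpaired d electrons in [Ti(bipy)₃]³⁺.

Summing ligand charges against the +3 overall charge gives an oxidation state of +3 for titanium.
Ti sits in group 4, so the d-electron count is 4 − 3 = 1.
Counting donor atoms: 3×2,2′-bipyridine (bidentate) → 6 donors. Coordination number = 6.
In an octahedral field the d¹ configuration is t₂g¹e_g⁰ (only one arrangement possible), giving 1 unpaired electron.

1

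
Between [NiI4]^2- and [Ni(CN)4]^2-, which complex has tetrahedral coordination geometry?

[NiI4]^2-

For [NiI4]^2-: Ligand charges: each iodide is −1. With an overall charge of −2 the nickel centre must be in the +2 oxidation state. Nickel is a group-10 element; Ni(II) is therefore d⁸. Iodide is a weak-field ligand. With weak-field ligands the CFSE gain from square planar is small, so a 3d d⁸ ion takes the sterically preferred tetrahedral geometry. → tetrahedral.
For [Ni(CN)4]^2-: Each cyanide is −1; balancing the −2 overall charge requires Ni(II). Ni sits in group 10, so the d-electron count is 10 − 2 = 8. Cyanide is a strong-field ligand (high in the spectrochemical series). A 3d d⁸ ion with strong-field ligands gains enough CFSE to favour square planar over tetrahedral. → square planar.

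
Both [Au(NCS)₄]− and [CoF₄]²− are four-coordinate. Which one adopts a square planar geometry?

For [Au(NCS)₄]−: Summing ligand charges against the −1 overall charge gives an oxidation state of +3 for gold. Group 11 minus oxidation state 3 gives a d⁸ configuration. A 5d d⁸ ion has a large crystal-field splitting; square planar leaves the high-energy d_{x²−y²} orbital empty and maximises CFSE. → square planar.
For [CoF₄]²−: Each fluoride is −1; balancing the −2 overall charge requires Co(II). Cobalt is a group-9 element; Co(II) is therefore d⁷. For a high-spin 3d d⁷ ion with weak-field ligands the small Δₜ gives little square-planar CFSE advantage, so four ligands adopt the sterically favoured tetrahedral geometry. → tetrahedral.

[Au(NCS)₄]−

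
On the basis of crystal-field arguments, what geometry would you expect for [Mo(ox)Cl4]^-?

octahedral

Summing ligand charges against the −1 overall charge gives an oxidation state of +5 for molybdenum.
Mo sits in group 6, so the d-electron count is 6 − 5 = 1.
Counting donor atoms: 1×oxalate (bidentate) → 2 donors; 4×chloride (monodentate) → 4 donors. Coordination number = 6.
Six donors around a single metal centre give an octahedral coordination sphere.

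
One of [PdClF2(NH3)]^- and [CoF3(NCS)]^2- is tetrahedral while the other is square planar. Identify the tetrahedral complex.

[CoF3(NCS)]^2-

For [PdClF2(NH3)]^-: Ligand charges: each chloride is −1; each fluoride is −1; ammonia is neutral. With an overall charge of −1 the palladium centre must be in the +2 oxidation state. Palladium is a group-10 element; Pd(II) is therefore d⁸. A 4d d⁸ ion has a large crystal-field splitting; square planar leaves the high-energy d_{x²−y²} orbital empty and maximises CFSE. → square planar.
For [CoF3(NCS)]^2-: Each fluoride is −1; each isothiocyanate is −1; balancing the −2 overall charge requires Co(II). Group 9 minus oxidation state 2 gives a d⁷ configuration. For a high-spin 3d d⁷ ion with weak-field ligands the small Δₜ gives little square-planar CFSE advantage, so four ligands adopt the sterically favoured tetrahedral geometry. → tetrahedral.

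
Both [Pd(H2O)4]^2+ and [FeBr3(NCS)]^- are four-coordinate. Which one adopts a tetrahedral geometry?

[FeBr3(NCS)]^-

For [Pd(H2O)4]^2+: Summing ligand charges against the +2 overall charge gives an oxidation state of +2 for palladium. Palladium is a group-10 element; Pd(II) is therefore d⁸. A 4d d⁸ ion has a large crystal-field splitting; square planar leaves the high-energy d_{x²−y²} orbital empty and maximises CFSE. → square planar.
For [FeBr3(NCS)]^-: Summing ligand charges against the −1 overall charge gives an oxidation state of +3 for iron. Iron is a group-8 element; Fe(III) is therefore d⁵. A high-spin d⁵ ion has zero CFSE in either geometry, so four ligands adopt the sterically favoured tetrahedral geometry. → tetrahedral.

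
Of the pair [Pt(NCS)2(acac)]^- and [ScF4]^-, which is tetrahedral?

For [Pt(NCS)2(acac)]^-: Each isothiocyanate is −1; each acetylacetonate is −1; balancing the −1 overall charge requires Pt(II). Pt sits in group 10, so the d-electron count is 10 − 2 = 8. A 5d d⁸ ion has a large crystal-field splitting; square planar leaves the high-energy d_{x²−y²} orbital empty and maximises CFSE. → square planar.
For [ScF4]^-: Ligand charges: each fluoride is −1. With an overall charge of −1 the scandium centre must be in the +3 oxidation state. Group 3 minus oxidation state 3 gives a d⁰ configuration. A d⁰ ion has no crystal-field stabilisation preference between square planar and tetrahedral, so four ligands adopt the sterically favoured tetrahedral geometry. → tetrahedral.

[ScF4]^-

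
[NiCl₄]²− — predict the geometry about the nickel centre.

Summing ligand charges against the −2 overall charge gives an oxidation state of +2 for nickel.
Ni sits in group 10, so the d-electron count is 10 − 2 = 8.
Coordination number: 4.
Chloride is a weak-field ligand.
With weak-field ligands the CFSE gain from square planar is small, so a 3d d⁸ ion takes the sterically preferred tetrahedral geometry.

tetrahedral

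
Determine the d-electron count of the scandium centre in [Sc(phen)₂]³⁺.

Summing ligand charges against the +3 overall charge gives an oxidation state of +3 for scandium.
Scandium is a group-3 element; Sc(III) is therefore d⁰.

d⁰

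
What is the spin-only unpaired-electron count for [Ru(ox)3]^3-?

Ligand charges: each oxalate is −2. With an overall charge of −3 the ruthenium centre must be in the +3 oxidation state.
Ru sits in group 8, so the d-electron count is 8 − 3 = 5.
Counting donor atoms: 3×oxalate (bidentate) → 6 donors. Coordination number = 6.
The spin state decides the count: a 4d ion has a large Δₒ and is invariably low-spin.
An octahedral low-spin d⁵ ion is t₂g⁵e_g⁰, giving 1 unpaired electron.

1 unpaired electron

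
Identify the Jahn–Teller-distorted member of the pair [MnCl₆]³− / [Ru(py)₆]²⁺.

[MnCl₆]³−

[MnCl₆]³−: Ligand charges: each chloride is −1. With an overall charge of −3 the manganese centre must be in the +3 oxidation state. Manganese is a group-7 element; Mn(III) is therefore d⁴. Chloride is a weak-field ligand for a first-row metal, so the complex is high-spin. The t₂g³e_g¹ (high-spin) configuration has an unevenly filled e_g set; the Jahn–Teller theorem predicts a tetragonal distortion (typically axial elongation) to lift the degeneracy.
[Ru(py)₆]²⁺: Pyridine is neutral; balancing the +2 overall charge requires Ru(II). Group 8 minus oxidation state 2 gives a d⁶ configuration. A 4d ion has a large Δₒ and is invariably low-spin. The d⁶ configuration leaves the e_g set evenly filled (or empty) — no strong Jahn–Teller driving force.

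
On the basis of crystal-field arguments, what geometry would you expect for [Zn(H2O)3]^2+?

Ligand charges: water is neutral. With an overall charge of +2 the zinc centre must be in the +2 oxidation state.
Zn sits in group 12, so the d-electron count is 12 − 2 = 10.
Coordination number: 3.
Three ligands around a d¹⁰ centre minimise repulsion in a trigonal-planar arrangement.

trigonal planar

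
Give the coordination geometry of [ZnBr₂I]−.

trigonal planar

Each bromide is −1; each iodide is −1; balancing the −1 overall charge requires Zn(II).
Zinc is a group-12 element; Zn(II) is therefore d¹⁰.
Coordination number: 3.
Three ligands around a d¹⁰ centre minimise repulsion in a trigonal-planar arrangement.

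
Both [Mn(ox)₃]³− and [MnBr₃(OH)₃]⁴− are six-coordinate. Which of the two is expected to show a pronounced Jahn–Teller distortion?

[Mn(ox)₃]³−: Summing ligand charges against the −3 overall charge gives an oxidation state of +3 for manganese. Group 7 minus oxidation state 3 gives a d⁴ configuration. Oxalate is a weak-field ligand for a first-row metal, so the complex is high-spin. The t₂g³e_g¹ (high-spin) configuration has an unevenly filled e_g set; the Jahn–Teller theorem predicts a tetragonal distortion (typically axial elongation) to lift the degeneracy.
[MnBr₃(OH)₃]⁴−: Summing ligand charges against the −4 overall charge gives an oxidation state of +2 for manganese. Group 7 minus oxidation state 2 gives a d⁵ configuration. Bromide and hydroxide are weak-field ligands for a first-row metal, so the complex is high-spin. The d⁵ configuration leaves the e_g set evenly filled (or empty) — no strong Jahn–Teller driving force.

[Mn(ox)₃]³−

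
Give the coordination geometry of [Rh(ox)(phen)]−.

Each oxalate is −2; 1,10-phenanthroline is neutral; balancing the −1 overall charge requires Rh(I).
Rhodium is a group-9 element; Rh(I) is therefore d⁸.
Counting donor atoms: 1×oxalate (bidentate) → 2 donors; 1×1,10-phenanthroline (bidentate) → 2 donors. Coordination number = 4.
A 4d d⁸ ion has a large crystal-field splitting; square planar leaves the high-energy d_{x²−y²} orbital empty and maximises CFSE.

square planar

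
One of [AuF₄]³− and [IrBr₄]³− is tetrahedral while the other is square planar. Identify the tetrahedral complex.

[AuF₄]³−

For [AuF₄]³−: Each fluoride is −1; balancing the −3 overall charge requires Au(I). Gold is a group-11 element; Au(I) is therefore d¹⁰. A d¹⁰ ion has no crystal-field stabilisation preference between square planar and tetrahedral, so four ligands adopt the sterically favoured tetrahedral geometry. → tetrahedral.
For [IrBr₄]³−: Ligand charges: each bromide is −1. With an overall charge of −3 the iridium centre must be in the +1 oxidation state. Iridium is a group-9 element; Ir(I) is therefore d⁸. A 5d d⁸ ion has a large crystal-field splitting; square planar leaves the high-energy d_{x²−y²} orbital empty and maximises CFSE. → square planar.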